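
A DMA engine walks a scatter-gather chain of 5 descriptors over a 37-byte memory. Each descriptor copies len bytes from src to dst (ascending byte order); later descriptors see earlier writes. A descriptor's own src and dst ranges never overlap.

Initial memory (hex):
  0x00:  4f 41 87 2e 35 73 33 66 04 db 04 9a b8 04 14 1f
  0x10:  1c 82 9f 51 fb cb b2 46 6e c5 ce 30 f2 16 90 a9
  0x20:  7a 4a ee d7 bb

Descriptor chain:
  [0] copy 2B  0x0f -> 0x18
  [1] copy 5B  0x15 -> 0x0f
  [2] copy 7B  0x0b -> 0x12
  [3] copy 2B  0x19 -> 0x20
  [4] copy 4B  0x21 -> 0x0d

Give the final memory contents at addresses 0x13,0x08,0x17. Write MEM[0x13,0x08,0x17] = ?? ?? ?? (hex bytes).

#0 dst[0x18+2] := {0x1f,0x1c}
#1 dst[0x0f+5] := {0xcb,0xb2,0x46,0x1f,0x1c}
#2 dst[0x12+7] := {0x9a,0xb8,0x04,0x14,0xcb,0xb2,0x46}
#3 dst[0x20+2] := {0x1c,0xce}
#4 dst[0x0d+4] := {0xce,0xee,0xd7,0xbb}
query mem[0x13]=0xb8, mem[0x08]=0x04, mem[0x17]=0xb2

MEM[0x13,0x08,0x17] = b8 04 b2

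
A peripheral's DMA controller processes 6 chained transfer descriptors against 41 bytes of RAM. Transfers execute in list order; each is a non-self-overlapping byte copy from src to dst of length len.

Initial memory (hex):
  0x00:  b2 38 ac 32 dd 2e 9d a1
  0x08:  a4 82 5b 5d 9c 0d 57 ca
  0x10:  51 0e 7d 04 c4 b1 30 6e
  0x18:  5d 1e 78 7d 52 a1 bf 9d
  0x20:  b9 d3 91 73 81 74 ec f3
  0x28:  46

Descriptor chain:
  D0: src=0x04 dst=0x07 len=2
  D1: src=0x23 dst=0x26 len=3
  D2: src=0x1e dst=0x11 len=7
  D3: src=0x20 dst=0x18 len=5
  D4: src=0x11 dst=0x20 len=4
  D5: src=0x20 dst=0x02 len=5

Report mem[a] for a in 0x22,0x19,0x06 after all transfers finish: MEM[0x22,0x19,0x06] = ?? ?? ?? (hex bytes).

MEM[0x22,0x19,0x06] = b9 d3 81

#0 dst[0x07+2] := {0xdd,0x2e}
#1 dst[0x26+3] := {0x73,0x81,0x74}
#2 dst[0x11+7] := {0xbf,0x9d,0xb9,0xd3,0x91,0x73,0x81}
#3 dst[0x18+5] := {0xb9,0xd3,0x91,0x73,0x81}
#4 dst[0x20+4] := {0xbf,0x9d,0xb9,0xd3}
#5 dst[0x02+5] := {0xbf,0x9d,0xb9,0xd3,0x81}
query mem[0x22]=0xb9, mem[0x19]=0xd3, mem[0x06]=0x81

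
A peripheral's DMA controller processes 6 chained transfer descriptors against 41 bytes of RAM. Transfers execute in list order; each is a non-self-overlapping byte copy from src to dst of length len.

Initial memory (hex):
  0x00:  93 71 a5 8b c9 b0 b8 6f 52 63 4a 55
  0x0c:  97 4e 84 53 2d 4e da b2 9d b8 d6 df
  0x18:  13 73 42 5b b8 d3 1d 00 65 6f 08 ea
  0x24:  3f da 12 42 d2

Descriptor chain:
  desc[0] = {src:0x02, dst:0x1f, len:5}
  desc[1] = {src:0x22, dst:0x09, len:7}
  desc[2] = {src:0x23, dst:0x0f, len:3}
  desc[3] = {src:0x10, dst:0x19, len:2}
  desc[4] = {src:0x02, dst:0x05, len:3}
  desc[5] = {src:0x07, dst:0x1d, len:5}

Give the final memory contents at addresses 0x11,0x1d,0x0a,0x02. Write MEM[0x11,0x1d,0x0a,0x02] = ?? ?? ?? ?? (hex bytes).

MEM[0x11,0x1d,0x0a,0x02] = da c9 b8 a5

  after D0: wrote 5B at 0x1f = a58bc9b0b8
  after D1: wrote 7B at 0x09 = b0b83fda1242d2
  after D2: wrote 3B at 0x0f = b83fda
  after D3: wrote 2B at 0x19 = 3fda
  after D4: wrote 3B at 0x05 = a58bc9
  after D5: wrote 5B at 0x1d = c952b0b83f
query mem[0x11]=0xda, mem[0x1d]=0xc9, mem[0x0a]=0xb8, mem[0x02]=0xa5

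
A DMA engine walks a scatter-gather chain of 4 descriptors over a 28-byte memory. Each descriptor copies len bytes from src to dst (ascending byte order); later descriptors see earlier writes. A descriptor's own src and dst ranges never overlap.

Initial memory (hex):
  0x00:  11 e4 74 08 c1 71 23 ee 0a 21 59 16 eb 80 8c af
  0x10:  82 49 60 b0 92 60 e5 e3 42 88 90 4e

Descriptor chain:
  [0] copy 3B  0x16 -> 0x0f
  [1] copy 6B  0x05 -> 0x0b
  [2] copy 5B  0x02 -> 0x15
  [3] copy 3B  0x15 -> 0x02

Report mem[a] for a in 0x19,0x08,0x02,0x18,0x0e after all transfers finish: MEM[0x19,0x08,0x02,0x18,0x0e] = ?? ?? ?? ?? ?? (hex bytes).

#0 dst[0x0f+3] := {0xe5,0xe3,0x42}
#1 dst[0x0b+6] := {0x71,0x23,0xee,0x0a,0x21,0x59}
#2 dst[0x15+5] := {0x74,0x08,0xc1,0x71,0x23}
#3 dst[0x02+3] := {0x74,0x08,0xc1}
query mem[0x19]=0x23, mem[0x08]=0x0a, mem[0x02]=0x74, mem[0x18]=0x71, mem[0x0e]=0x0a

MEM[0x19,0x08,0x02,0x18,0x0e] = 23 0a 74 71 0a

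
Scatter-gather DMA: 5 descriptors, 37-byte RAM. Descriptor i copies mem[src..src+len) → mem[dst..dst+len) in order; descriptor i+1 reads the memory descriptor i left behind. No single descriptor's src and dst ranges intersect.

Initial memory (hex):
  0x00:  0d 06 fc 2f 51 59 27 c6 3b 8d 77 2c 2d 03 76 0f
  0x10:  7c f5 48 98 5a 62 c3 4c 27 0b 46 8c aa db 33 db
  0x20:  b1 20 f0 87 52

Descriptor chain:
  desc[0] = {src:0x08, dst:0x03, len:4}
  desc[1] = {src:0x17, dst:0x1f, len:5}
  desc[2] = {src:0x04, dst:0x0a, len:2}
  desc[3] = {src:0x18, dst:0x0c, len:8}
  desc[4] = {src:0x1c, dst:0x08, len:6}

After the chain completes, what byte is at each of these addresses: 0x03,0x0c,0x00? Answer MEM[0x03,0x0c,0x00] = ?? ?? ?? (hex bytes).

D0: mem[0x03..0x06] <- [3b 8d 77 2c]
D1: mem[0x1f..0x23] <- [4c 27 0b 46 8c]
D2: mem[0x0a..0x0b] <- [8d 77]
D3: mem[0x0c..0x13] <- [27 0b 46 8c aa db 33 4c]
D4: mem[0x08..0x0d] <- [aa db 33 4c 27 0b]
query mem[0x03]=0x3b, mem[0x0c]=0x27, mem[0x00]=0x0d

MEM[0x03,0x0c,0x00] = 3b 27 0d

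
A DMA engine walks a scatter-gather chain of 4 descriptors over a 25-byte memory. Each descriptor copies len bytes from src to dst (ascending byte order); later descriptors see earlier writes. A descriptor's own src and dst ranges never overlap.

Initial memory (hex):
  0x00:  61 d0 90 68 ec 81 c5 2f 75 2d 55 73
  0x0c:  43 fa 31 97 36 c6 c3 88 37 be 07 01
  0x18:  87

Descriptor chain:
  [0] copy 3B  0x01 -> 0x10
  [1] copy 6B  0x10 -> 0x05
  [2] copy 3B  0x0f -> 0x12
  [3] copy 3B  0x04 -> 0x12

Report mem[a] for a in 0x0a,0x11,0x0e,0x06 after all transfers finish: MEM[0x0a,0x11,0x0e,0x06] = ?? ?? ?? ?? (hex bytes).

#0 dst[0x10+3] := {0xd0,0x90,0x68}
#1 dst[0x05+6] := {0xd0,0x90,0x68,0x88,0x37,0xbe}
#2 dst[0x12+3] := {0x97,0xd0,0x90}
#3 dst[0x12+3] := {0xec,0xd0,0x90}
query mem[0x0a]=0xbe, mem[0x11]=0x90, mem[0x0e]=0x31, mem[0x06]=0x90

MEM[0x0a,0x11,0x0e,0x06] = be 90 31 90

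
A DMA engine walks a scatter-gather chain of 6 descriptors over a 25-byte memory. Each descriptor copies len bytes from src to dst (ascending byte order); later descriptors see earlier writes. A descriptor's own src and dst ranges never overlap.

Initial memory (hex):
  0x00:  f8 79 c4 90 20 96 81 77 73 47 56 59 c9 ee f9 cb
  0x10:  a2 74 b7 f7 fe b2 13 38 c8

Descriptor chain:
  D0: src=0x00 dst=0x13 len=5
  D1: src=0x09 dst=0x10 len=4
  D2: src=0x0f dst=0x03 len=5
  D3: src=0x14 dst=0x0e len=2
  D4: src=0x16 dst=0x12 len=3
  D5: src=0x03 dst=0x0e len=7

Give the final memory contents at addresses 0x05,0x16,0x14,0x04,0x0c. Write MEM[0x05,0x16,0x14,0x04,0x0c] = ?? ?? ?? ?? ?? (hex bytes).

MEM[0x05,0x16,0x14,0x04,0x0c] = 56 90 47 47 c9

  after D0: wrote 5B at 0x13 = f879c49020
  after D1: wrote 4B at 0x10 = 475659c9
  after D2: wrote 5B at 0x03 = cb475659c9
  after D3: wrote 2B at 0x0e = 79c4
  after D4: wrote 3B at 0x12 = 9020c8
  after D5: wrote 7B at 0x0e = cb475659c97347
query mem[0x05]=0x56, mem[0x16]=0x90, mem[0x14]=0x47, mem[0x04]=0x47, mem[0x0c]=0xc9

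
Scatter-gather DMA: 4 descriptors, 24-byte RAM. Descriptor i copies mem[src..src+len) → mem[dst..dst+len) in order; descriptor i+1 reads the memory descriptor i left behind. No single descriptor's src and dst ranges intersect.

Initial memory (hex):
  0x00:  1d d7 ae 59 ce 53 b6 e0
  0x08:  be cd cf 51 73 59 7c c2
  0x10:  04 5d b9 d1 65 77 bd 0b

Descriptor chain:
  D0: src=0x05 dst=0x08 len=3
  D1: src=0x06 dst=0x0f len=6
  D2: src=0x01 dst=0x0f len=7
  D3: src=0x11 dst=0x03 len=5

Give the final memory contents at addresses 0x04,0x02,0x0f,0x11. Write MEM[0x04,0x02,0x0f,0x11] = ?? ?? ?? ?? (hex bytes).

  after D0: wrote 3B at 0x08 = 53b6e0
  after D1: wrote 6B at 0x0f = b6e053b6e051
  after D2: wrote 7B at 0x0f = d7ae59ce53b6e0
  after D3: wrote 5B at 0x03 = 59ce53b6e0
query mem[0x04]=0xce, mem[0x02]=0xae, mem[0x0f]=0xd7, mem[0x11]=0x59

MEM[0x04,0x02,0x0f,0x11] = ce ae d7 59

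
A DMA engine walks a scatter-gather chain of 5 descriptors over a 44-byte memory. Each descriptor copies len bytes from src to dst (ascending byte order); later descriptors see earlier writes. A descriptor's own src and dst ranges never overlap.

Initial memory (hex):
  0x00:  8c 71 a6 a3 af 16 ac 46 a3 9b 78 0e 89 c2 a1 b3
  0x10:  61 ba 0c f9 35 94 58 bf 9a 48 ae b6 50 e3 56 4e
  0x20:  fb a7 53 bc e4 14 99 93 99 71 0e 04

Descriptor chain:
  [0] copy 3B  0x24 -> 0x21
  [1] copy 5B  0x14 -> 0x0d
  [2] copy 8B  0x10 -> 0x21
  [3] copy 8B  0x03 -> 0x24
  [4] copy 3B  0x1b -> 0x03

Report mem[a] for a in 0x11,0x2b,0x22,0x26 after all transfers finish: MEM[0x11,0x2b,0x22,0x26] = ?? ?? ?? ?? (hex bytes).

MEM[0x11,0x2b,0x22,0x26] = 9a 78 9a 16

#0 dst[0x21+3] := {0xe4,0x14,0x99}
#1 dst[0x0d+5] := {0x35,0x94,0x58,0xbf,0x9a}
#2 dst[0x21+8] := {0xbf,0x9a,0x0c,0xf9,0x35,0x94,0x58,0xbf}
#3 dst[0x24+8] := {0xa3,0xaf,0x16,0xac,0x46,0xa3,0x9b,0x78}
#4 dst[0x03+3] := {0xb6,0x50,0xe3}
query mem[0x11]=0x9a, mem[0x2b]=0x78, mem[0x22]=0x9a, mem[0x26]=0x16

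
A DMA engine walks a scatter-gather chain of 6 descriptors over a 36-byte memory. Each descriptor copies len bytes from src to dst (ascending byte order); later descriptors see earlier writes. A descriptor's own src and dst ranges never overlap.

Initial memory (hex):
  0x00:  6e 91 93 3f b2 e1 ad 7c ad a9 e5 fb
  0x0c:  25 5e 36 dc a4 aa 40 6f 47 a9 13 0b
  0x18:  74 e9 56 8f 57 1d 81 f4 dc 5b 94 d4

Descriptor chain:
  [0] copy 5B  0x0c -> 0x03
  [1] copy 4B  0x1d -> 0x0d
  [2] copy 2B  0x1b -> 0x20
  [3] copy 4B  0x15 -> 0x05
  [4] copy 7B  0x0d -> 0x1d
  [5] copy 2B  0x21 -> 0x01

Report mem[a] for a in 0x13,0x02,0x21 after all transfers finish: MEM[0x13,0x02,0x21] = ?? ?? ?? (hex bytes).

MEM[0x13,0x02,0x21] = 6f 40 aa

D0: mem[0x03..0x07] <- [25 5e 36 dc a4]
D1: mem[0x0d..0x10] <- [1d 81 f4 dc]
D2: mem[0x20..0x21] <- [8f 57]
D3: mem[0x05..0x08] <- [a9 13 0b 74]
D4: mem[0x1d..0x23] <- [1d 81 f4 dc aa 40 6f]
D5: mem[0x01..0x02] <- [aa 40]
query mem[0x13]=0x6f, mem[0x02]=0x40, mem[0x21]=0xaa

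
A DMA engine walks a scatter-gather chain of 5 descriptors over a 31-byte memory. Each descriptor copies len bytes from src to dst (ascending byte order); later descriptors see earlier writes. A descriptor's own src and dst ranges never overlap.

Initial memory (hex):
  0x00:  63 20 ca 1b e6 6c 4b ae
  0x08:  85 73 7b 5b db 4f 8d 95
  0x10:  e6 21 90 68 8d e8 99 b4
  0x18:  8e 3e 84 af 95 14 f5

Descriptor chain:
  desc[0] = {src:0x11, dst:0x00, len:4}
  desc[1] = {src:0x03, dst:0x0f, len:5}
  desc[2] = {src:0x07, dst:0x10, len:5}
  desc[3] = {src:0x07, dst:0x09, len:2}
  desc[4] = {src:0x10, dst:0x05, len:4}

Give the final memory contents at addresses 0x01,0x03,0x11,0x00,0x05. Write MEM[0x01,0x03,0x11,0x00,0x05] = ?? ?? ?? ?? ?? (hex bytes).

#0 dst[0x00+4] := {0x21,0x90,0x68,0x8d}
#1 dst[0x0f+5] := {0x8d,0xe6,0x6c,0x4b,0xae}
#2 dst[0x10+5] := {0xae,0x85,0x73,0x7b,0x5b}
#3 dst[0x09+2] := {0xae,0x85}
#4 dst[0x05+4] := {0xae,0x85,0x73,0x7b}
query mem[0x01]=0x90, mem[0x03]=0x8d, mem[0x11]=0x85, mem[0x00]=0x21, mem[0x05]=0xae

MEM[0x01,0x03,0x11,0x00,0x05] = 90 8d 85 21 ae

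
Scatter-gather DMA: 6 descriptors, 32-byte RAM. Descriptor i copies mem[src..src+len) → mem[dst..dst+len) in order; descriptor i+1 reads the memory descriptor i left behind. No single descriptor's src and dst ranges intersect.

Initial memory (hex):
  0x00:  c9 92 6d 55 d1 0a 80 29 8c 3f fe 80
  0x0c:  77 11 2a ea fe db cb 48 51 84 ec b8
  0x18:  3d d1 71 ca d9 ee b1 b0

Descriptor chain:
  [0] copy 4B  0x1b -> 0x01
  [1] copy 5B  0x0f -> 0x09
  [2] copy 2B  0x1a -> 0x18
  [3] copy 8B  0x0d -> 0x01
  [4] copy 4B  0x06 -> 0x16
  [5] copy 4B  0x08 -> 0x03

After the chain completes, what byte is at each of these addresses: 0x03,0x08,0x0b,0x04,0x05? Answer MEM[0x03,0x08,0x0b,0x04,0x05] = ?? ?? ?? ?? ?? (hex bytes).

MEM[0x03,0x08,0x0b,0x04,0x05] = 51 51 db ea fe

D0: mem[0x01..0x04] <- [ca d9 ee b1]
D1: mem[0x09..0x0d] <- [ea fe db cb 48]
D2: mem[0x18..0x19] <- [71 ca]
D3: mem[0x01..0x08] <- [48 2a ea fe db cb 48 51]
D4: mem[0x16..0x19] <- [cb 48 51 ea]
D5: mem[0x03..0x06] <- [51 ea fe db]
query mem[0x03]=0x51, mem[0x08]=0x51, mem[0x0b]=0xdb, mem[0x04]=0xea, mem[0x05]=0xfe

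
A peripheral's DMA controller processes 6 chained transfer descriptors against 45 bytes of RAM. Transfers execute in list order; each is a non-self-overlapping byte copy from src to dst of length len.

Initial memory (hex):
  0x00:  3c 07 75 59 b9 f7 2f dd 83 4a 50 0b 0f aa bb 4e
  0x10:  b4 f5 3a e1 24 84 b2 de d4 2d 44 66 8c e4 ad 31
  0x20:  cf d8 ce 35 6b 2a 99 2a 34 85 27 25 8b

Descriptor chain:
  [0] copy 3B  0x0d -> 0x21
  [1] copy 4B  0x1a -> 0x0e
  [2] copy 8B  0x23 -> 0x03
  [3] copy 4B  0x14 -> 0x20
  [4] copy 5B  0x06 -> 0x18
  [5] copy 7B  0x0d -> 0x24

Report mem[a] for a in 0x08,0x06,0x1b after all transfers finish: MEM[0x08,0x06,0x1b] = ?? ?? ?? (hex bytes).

[0] 0x0d->0x21 len=3 : aa bb 4e
[1] 0x1a->0x0e len=4 : 44 66 8c e4
[2] 0x23->0x03 len=8 : 4e 6b 2a 99 2a 34 85 27
[3] 0x14->0x20 len=4 : 24 84 b2 de
[4] 0x06->0x18 len=5 : 99 2a 34 85 27
[5] 0x0d->0x24 len=7 : aa 44 66 8c e4 3a e1
query mem[0x08]=0x34, mem[0x06]=0x99, mem[0x1b]=0x85

MEM[0x08,0x06,0x1b] = 34 99 85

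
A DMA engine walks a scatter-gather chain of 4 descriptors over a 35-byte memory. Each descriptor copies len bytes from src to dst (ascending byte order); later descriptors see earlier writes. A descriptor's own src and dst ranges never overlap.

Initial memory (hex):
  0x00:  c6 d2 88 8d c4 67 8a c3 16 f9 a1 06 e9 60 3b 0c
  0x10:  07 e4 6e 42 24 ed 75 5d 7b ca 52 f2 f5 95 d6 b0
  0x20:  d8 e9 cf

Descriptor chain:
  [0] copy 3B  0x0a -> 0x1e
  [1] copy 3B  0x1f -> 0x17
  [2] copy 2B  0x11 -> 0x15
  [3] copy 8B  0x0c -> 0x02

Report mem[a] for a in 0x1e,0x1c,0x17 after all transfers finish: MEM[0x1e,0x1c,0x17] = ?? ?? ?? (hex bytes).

MEM[0x1e,0x1c,0x17] = a1 f5 06

#0 dst[0x1e+3] := {0xa1,0x06,0xe9}
#1 dst[0x17+3] := {0x06,0xe9,0xe9}
#2 dst[0x15+2] := {0xe4,0x6e}
#3 dst[0x02+8] := {0xe9,0x60,0x3b,0x0c,0x07,0xe4,0x6e,0x42}
query mem[0x1e]=0xa1, mem[0x1c]=0xf5, mem[0x17]=0x06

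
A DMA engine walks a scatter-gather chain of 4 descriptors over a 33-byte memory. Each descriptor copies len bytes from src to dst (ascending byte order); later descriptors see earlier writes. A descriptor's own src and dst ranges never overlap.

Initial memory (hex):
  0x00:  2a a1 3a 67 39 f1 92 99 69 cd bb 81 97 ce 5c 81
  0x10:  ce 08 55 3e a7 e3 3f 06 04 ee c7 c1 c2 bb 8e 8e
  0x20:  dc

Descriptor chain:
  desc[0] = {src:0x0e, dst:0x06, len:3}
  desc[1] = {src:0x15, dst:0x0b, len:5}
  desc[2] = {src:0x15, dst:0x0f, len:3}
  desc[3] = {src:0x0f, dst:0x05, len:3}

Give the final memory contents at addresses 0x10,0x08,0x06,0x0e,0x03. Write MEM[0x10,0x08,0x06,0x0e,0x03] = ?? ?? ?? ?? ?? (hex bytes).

D0: mem[0x06..0x08] <- [5c 81 ce]
D1: mem[0x0b..0x0f] <- [e3 3f 06 04 ee]
D2: mem[0x0f..0x11] <- [e3 3f 06]
D3: mem[0x05..0x07] <- [e3 3f 06]
query mem[0x10]=0x3f, mem[0x08]=0xce, mem[0x06]=0x3f, mem[0x0e]=0x04, mem[0x03]=0x67

MEM[0x10,0x08,0x06,0x0e,0x03] = 3f ce 3f 04 67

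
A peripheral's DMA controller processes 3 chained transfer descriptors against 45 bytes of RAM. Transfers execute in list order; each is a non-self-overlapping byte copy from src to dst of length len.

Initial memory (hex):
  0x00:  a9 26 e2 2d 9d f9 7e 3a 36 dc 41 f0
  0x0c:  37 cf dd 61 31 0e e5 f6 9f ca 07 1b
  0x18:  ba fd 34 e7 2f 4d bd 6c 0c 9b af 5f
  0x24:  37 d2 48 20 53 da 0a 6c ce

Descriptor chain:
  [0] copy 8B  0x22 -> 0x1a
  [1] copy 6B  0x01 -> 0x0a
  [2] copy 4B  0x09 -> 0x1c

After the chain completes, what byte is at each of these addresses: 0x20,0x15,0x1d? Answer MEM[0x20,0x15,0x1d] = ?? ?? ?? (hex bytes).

MEM[0x20,0x15,0x1d] = 53 ca 26

  after D0: wrote 8B at 0x1a = af5f37d2482053da
  after D1: wrote 6B at 0x0a = 26e22d9df97e
  after D2: wrote 4B at 0x1c = dc26e22d
query mem[0x20]=0x53, mem[0x15]=0xca, mem[0x1d]=0x26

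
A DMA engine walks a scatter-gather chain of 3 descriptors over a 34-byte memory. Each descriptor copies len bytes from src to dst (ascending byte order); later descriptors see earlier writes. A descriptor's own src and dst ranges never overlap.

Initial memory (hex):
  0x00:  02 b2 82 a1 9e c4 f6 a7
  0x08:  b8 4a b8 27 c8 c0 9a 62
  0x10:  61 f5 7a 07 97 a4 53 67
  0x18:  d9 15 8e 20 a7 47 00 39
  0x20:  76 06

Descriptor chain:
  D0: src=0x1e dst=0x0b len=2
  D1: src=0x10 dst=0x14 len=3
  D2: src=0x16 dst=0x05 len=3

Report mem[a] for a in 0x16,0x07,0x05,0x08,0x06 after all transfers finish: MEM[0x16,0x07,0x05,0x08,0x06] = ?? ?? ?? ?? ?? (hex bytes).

  after D0: wrote 2B at 0x0b = 0039
  after D1: wrote 3B at 0x14 = 61f57a
  after D2: wrote 3B at 0x05 = 7a67d9
query mem[0x16]=0x7a, mem[0x07]=0xd9, mem[0x05]=0x7a, mem[0x08]=0xb8, mem[0x06]=0x67

MEM[0x16,0x07,0x05,0x08,0x06] = 7a d9 7a b8 67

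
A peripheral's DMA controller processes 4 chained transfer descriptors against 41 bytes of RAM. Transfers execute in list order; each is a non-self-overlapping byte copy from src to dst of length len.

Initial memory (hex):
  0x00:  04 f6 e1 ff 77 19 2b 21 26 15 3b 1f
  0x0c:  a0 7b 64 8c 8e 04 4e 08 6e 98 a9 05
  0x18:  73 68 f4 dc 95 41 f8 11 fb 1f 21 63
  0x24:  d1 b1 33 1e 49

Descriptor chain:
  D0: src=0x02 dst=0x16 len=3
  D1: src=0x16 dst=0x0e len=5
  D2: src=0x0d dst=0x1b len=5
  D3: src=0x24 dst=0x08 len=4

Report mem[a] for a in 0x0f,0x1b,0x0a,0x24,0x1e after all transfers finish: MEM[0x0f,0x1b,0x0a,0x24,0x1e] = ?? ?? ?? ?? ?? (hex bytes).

D0: mem[0x16..0x18] <- [e1 ff 77]
D1: mem[0x0e..0x12] <- [e1 ff 77 68 f4]
D2: mem[0x1b..0x1f] <- [7b e1 ff 77 68]
D3: mem[0x08..0x0b] <- [d1 b1 33 1e]
query mem[0x0f]=0xff, mem[0x1b]=0x7b, mem[0x0a]=0x33, mem[0x24]=0xd1, mem[0x1e]=0x77

MEM[0x0f,0x1b,0x0a,0x24,0x1e] = ff 7b 33 d1 77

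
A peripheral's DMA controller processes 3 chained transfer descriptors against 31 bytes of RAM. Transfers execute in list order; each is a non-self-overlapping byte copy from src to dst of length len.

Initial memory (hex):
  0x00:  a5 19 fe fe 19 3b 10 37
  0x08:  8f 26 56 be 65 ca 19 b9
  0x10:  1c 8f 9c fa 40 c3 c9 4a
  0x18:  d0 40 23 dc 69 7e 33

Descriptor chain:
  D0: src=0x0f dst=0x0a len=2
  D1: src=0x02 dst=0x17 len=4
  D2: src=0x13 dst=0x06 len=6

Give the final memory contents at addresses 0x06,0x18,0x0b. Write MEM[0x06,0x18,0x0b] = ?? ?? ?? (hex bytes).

MEM[0x06,0x18,0x0b] = fa fe fe

#0 dst[0x0a+2] := {0xb9,0x1c}
#1 dst[0x17+4] := {0xfe,0xfe,0x19,0x3b}
#2 dst[0x06+6] := {0xfa,0x40,0xc3,0xc9,0xfe,0xfe}
query mem[0x06]=0xfa, mem[0x18]=0xfe, mem[0x0b]=0xfe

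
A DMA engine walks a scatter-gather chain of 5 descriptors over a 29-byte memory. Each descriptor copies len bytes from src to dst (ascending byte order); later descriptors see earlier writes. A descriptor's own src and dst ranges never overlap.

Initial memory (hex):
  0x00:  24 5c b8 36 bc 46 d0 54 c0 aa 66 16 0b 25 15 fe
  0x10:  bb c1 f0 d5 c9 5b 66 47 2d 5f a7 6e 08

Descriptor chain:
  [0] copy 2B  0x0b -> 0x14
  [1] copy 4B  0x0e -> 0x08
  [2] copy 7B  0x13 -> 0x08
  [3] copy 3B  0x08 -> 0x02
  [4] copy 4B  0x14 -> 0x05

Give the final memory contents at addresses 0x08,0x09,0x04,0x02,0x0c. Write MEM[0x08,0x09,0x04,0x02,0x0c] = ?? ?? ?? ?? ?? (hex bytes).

  after D0: wrote 2B at 0x14 = 160b
  after D1: wrote 4B at 0x08 = 15febbc1
  after D2: wrote 7B at 0x08 = d5160b66472d5f
  after D3: wrote 3B at 0x02 = d5160b
  after D4: wrote 4B at 0x05 = 160b6647
query mem[0x08]=0x47, mem[0x09]=0x16, mem[0x04]=0x0b, mem[0x02]=0xd5, mem[0x0c]=0x47

MEM[0x08,0x09,0x04,0x02,0x0c] = 47 16 0b d5 47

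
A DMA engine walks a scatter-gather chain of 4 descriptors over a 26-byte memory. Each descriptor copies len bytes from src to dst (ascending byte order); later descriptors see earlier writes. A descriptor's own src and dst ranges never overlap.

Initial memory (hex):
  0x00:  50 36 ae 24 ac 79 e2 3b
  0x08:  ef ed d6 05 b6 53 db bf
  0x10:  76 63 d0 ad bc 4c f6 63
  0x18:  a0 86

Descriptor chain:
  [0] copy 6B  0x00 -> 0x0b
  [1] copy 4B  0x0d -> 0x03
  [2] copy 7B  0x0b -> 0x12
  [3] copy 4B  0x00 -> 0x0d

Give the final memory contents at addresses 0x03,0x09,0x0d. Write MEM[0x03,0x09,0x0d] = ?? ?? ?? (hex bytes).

[0] 0x00->0x0b len=6 : 50 36 ae 24 ac 79
[1] 0x0d->0x03 len=4 : ae 24 ac 79
[2] 0x0b->0x12 len=7 : 50 36 ae 24 ac 79 63
[3] 0x00->0x0d len=4 : 50 36 ae ae
query mem[0x03]=0xae, mem[0x09]=0xed, mem[0x0d]=0x50

MEM[0x03,0x09,0x0d] = ae ed 50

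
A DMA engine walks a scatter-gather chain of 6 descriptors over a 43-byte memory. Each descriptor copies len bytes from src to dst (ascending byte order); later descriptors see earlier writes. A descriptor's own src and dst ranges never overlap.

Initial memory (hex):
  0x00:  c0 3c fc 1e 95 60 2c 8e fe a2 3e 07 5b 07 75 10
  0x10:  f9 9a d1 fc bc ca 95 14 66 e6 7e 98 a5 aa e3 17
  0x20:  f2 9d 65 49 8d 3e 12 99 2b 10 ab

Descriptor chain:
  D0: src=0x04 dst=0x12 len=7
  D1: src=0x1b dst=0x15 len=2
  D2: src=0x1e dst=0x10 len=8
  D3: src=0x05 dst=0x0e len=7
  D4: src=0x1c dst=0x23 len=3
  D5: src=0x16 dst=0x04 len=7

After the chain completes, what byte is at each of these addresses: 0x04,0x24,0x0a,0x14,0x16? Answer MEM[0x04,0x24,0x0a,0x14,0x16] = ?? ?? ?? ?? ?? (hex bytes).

D0: mem[0x12..0x18] <- [95 60 2c 8e fe a2 3e]
D1: mem[0x15..0x16] <- [98 a5]
D2: mem[0x10..0x17] <- [e3 17 f2 9d 65 49 8d 3e]
D3: mem[0x0e..0x14] <- [60 2c 8e fe a2 3e 07]
D4: mem[0x23..0x25] <- [a5 aa e3]
D5: mem[0x04..0x0a] <- [8d 3e 3e e6 7e 98 a5]
query mem[0x04]=0x8d, mem[0x24]=0xaa, mem[0x0a]=0xa5, mem[0x14]=0x07, mem[0x16]=0x8d

MEM[0x04,0x24,0x0a,0x14,0x16] = 8d aa a5 07 8d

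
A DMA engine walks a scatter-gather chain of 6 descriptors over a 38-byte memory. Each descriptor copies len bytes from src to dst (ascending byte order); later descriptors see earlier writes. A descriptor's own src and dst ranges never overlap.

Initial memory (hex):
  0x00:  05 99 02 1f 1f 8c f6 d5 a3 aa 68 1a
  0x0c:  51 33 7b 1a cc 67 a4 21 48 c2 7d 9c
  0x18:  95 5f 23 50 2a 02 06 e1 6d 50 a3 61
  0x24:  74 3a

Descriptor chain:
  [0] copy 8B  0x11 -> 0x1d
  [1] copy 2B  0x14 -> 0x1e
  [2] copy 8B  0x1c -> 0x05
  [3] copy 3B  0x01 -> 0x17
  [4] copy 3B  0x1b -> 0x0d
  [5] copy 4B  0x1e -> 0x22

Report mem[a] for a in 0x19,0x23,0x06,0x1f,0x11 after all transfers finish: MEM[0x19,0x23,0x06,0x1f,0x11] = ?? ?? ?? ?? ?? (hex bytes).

MEM[0x19,0x23,0x06,0x1f,0x11] = 1f c2 67 c2 67

[0] 0x11->0x1d len=8 : 67 a4 21 48 c2 7d 9c 95
[1] 0x14->0x1e len=2 : 48 c2
[2] 0x1c->0x05 len=8 : 2a 67 48 c2 48 c2 7d 9c
[3] 0x01->0x17 len=3 : 99 02 1f
[4] 0x1b->0x0d len=3 : 50 2a 67
[5] 0x1e->0x22 len=4 : 48 c2 48 c2
query mem[0x19]=0x1f, mem[0x23]=0xc2, mem[0x06]=0x67, mem[0x1f]=0xc2, mem[0x11]=0x67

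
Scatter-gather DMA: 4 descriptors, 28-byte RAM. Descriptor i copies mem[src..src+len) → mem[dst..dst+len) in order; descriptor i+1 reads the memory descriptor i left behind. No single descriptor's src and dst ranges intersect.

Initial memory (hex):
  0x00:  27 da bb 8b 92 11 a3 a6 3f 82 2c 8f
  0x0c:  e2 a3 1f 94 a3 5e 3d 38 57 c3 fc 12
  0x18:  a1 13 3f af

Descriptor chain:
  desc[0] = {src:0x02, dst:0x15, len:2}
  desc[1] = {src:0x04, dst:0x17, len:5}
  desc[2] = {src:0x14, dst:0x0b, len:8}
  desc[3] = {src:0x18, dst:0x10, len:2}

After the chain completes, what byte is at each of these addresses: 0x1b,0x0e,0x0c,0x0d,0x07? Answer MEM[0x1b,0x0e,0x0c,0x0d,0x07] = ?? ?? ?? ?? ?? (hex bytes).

  after D0: wrote 2B at 0x15 = bb8b
  after D1: wrote 5B at 0x17 = 9211a3a63f
  after D2: wrote 8B at 0x0b = 57bb8b9211a3a63f
  after D3: wrote 2B at 0x10 = 11a3
query mem[0x1b]=0x3f, mem[0x0e]=0x92, mem[0x0c]=0xbb, mem[0x0d]=0x8b, mem[0x07]=0xa6

MEM[0x1b,0x0e,0x0c,0x0d,0x07] = 3f 92 bb 8b a6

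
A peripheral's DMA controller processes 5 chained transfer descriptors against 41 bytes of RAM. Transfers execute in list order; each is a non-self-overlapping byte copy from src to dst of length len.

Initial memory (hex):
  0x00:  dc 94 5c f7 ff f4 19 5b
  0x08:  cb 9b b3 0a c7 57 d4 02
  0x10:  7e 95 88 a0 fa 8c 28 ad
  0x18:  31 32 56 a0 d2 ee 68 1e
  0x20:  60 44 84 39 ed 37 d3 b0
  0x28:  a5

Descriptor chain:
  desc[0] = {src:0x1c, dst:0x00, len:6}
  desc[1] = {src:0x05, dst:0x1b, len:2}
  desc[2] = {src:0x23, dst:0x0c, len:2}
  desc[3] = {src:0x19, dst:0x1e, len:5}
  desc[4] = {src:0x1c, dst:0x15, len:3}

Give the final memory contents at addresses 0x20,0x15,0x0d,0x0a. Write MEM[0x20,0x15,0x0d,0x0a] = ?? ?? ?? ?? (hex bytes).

MEM[0x20,0x15,0x0d,0x0a] = 44 19 ed b3

  after D0: wrote 6B at 0x00 = d2ee681e6044
  after D1: wrote 2B at 0x1b = 4419
  after D2: wrote 2B at 0x0c = 39ed
  after D3: wrote 5B at 0x1e = 32564419ee
  after D4: wrote 3B at 0x15 = 19ee32
query mem[0x20]=0x44, mem[0x15]=0x19, mem[0x0d]=0xed, mem[0x0a]=0xb3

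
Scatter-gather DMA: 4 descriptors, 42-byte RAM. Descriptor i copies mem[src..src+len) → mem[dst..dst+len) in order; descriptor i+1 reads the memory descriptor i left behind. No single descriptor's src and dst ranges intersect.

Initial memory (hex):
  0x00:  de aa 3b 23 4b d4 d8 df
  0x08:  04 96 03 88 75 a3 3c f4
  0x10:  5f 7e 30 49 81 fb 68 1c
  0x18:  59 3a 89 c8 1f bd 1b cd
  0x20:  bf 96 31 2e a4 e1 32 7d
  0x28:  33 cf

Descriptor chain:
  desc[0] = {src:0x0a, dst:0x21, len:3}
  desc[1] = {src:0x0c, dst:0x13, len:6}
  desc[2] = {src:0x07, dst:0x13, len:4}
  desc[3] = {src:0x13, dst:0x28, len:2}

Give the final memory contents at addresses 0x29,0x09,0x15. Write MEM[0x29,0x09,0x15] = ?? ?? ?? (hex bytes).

MEM[0x29,0x09,0x15] = 04 96 96

D0: mem[0x21..0x23] <- [03 88 75]
D1: mem[0x13..0x18] <- [75 a3 3c f4 5f 7e]
D2: mem[0x13..0x16] <- [df 04 96 03]
D3: mem[0x28..0x29] <- [df 04]
query mem[0x29]=0x04, mem[0x09]=0x96, mem[0x15]=0x96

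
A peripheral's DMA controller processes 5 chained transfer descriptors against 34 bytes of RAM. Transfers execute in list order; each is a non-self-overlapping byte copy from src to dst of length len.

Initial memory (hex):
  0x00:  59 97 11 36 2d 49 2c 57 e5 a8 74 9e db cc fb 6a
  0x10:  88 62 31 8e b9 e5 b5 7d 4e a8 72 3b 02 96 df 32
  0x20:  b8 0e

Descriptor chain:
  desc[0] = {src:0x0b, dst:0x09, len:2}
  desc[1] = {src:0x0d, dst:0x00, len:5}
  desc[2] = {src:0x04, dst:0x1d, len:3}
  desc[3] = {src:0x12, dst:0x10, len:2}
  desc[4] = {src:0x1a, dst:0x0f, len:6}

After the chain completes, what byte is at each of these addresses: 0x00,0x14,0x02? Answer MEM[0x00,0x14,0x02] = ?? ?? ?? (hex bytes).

MEM[0x00,0x14,0x02] = cc 2c 6a

#0 dst[0x09+2] := {0x9e,0xdb}
#1 dst[0x00+5] := {0xcc,0xfb,0x6a,0x88,0x62}
#2 dst[0x1d+3] := {0x62,0x49,0x2c}
#3 dst[0x10+2] := {0x31,0x8e}
#4 dst[0x0f+6] := {0x72,0x3b,0x02,0x62,0x49,0x2c}
query mem[0x00]=0xcc, mem[0x14]=0x2c, mem[0x02]=0x6a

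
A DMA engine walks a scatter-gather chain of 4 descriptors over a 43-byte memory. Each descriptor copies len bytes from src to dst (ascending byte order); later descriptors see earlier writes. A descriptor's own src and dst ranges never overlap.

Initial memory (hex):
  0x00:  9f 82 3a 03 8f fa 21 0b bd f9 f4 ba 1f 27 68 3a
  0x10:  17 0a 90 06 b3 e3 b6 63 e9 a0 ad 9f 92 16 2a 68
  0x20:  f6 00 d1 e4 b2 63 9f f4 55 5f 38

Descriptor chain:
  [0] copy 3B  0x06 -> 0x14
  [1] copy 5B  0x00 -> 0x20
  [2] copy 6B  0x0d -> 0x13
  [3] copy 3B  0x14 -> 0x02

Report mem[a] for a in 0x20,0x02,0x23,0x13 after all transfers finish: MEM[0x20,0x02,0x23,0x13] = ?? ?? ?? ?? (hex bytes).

MEM[0x20,0x02,0x23,0x13] = 9f 68 03 27

#0 dst[0x14+3] := {0x21,0x0b,0xbd}
#1 dst[0x20+5] := {0x9f,0x82,0x3a,0x03,0x8f}
#2 dst[0x13+6] := {0x27,0x68,0x3a,0x17,0x0a,0x90}
#3 dst[0x02+3] := {0x68,0x3a,0x17}
query mem[0x20]=0x9f, mem[0x02]=0x68, mem[0x23]=0x03, mem[0x13]=0x27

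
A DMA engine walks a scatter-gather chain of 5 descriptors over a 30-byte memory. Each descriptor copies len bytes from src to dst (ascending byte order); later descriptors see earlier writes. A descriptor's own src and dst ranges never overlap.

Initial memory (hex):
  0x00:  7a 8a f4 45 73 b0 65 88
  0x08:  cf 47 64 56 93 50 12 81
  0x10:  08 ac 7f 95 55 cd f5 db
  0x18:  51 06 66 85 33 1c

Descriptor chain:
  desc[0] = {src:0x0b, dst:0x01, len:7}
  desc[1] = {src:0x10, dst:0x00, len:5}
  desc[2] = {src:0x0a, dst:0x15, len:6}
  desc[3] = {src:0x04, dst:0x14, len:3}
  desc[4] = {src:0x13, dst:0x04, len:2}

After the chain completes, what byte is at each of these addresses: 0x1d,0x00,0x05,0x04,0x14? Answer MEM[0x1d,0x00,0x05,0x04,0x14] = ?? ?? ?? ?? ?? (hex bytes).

  after D0: wrote 7B at 0x01 = 569350128108ac
  after D1: wrote 5B at 0x00 = 08ac7f9555
  after D2: wrote 6B at 0x15 = 645693501281
  after D3: wrote 3B at 0x14 = 558108
  after D4: wrote 2B at 0x04 = 9555
query mem[0x1d]=0x1c, mem[0x00]=0x08, mem[0x05]=0x55, mem[0x04]=0x95, mem[0x14]=0x55

MEM[0x1d,0x00,0x05,0x04,0x14] = 1c 08 55 95 55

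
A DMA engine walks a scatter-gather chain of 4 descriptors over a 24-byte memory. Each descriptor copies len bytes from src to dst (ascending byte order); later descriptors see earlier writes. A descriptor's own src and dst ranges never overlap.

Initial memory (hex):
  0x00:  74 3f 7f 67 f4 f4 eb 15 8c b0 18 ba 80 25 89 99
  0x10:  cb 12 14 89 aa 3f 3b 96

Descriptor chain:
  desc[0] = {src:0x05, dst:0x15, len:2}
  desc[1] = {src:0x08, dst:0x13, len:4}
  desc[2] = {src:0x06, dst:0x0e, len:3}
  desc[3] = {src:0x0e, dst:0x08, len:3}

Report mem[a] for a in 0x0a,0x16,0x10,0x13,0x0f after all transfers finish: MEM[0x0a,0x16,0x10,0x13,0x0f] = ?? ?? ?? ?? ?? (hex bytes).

MEM[0x0a,0x16,0x10,0x13,0x0f] = 8c ba 8c 8c 15

[0] 0x05->0x15 len=2 : f4 eb
[1] 0x08->0x13 len=4 : 8c b0 18 ba
[2] 0x06->0x0e len=3 : eb 15 8c
[3] 0x0e->0x08 len=3 : eb 15 8c
query mem[0x0a]=0x8c, mem[0x16]=0xba, mem[0x10]=0x8c, mem[0x13]=0x8c, mem[0x0f]=0x15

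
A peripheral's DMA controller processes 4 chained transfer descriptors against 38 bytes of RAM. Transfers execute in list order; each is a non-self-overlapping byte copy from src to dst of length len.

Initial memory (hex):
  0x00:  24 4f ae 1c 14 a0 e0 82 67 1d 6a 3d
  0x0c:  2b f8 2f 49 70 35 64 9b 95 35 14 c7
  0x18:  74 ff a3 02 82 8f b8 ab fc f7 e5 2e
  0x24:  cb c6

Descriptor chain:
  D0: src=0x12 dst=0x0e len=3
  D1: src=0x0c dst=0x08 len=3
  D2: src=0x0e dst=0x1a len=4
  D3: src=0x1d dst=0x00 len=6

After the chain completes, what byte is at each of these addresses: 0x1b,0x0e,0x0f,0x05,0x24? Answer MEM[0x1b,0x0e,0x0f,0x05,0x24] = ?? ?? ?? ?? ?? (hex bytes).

#0 dst[0x0e+3] := {0x64,0x9b,0x95}
#1 dst[0x08+3] := {0x2b,0xf8,0x64}
#2 dst[0x1a+4] := {0x64,0x9b,0x95,0x35}
#3 dst[0x00+6] := {0x35,0xb8,0xab,0xfc,0xf7,0xe5}
query mem[0x1b]=0x9b, mem[0x0e]=0x64, mem[0x0f]=0x9b, mem[0x05]=0xe5, mem[0x24]=0xcb

MEM[0x1b,0x0e,0x0f,0x05,0x24] = 9b 64 9b e5 cb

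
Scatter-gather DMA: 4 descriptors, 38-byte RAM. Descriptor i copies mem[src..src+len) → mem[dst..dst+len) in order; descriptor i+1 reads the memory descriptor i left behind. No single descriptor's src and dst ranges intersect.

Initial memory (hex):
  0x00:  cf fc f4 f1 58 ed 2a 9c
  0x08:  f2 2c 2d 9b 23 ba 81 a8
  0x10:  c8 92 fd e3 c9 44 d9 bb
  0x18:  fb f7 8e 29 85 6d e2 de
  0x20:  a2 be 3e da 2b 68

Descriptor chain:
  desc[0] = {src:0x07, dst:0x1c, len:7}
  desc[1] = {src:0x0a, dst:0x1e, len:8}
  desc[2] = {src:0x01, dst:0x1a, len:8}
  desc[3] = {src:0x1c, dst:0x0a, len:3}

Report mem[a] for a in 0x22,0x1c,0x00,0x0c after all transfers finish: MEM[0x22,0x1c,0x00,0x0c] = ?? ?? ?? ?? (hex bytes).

MEM[0x22,0x1c,0x00,0x0c] = 81 f1 cf ed

D0: mem[0x1c..0x22] <- [9c f2 2c 2d 9b 23 ba]
D1: mem[0x1e..0x25] <- [2d 9b 23 ba 81 a8 c8 92]
D2: mem[0x1a..0x21] <- [fc f4 f1 58 ed 2a 9c f2]
D3: mem[0x0a..0x0c] <- [f1 58 ed]
query mem[0x22]=0x81, mem[0x1c]=0xf1, mem[0x00]=0xcf, mem[0x0c]=0xed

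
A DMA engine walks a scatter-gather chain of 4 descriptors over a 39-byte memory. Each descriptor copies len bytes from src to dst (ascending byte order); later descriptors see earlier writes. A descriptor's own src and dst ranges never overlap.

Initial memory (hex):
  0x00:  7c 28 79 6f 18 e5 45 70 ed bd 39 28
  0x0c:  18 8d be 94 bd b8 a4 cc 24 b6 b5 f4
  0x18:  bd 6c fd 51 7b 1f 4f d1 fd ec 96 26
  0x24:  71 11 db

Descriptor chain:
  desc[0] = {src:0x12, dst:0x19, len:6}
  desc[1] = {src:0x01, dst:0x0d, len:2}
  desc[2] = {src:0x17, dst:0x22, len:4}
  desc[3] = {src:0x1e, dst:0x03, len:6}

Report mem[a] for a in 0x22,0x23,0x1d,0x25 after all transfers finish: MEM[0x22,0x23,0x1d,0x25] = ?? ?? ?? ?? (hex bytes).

MEM[0x22,0x23,0x1d,0x25] = f4 bd b5 cc

[0] 0x12->0x19 len=6 : a4 cc 24 b6 b5 f4
[1] 0x01->0x0d len=2 : 28 79
[2] 0x17->0x22 len=4 : f4 bd a4 cc
[3] 0x1e->0x03 len=6 : f4 d1 fd ec f4 bd
query mem[0x22]=0xf4, mem[0x23]=0xbd, mem[0x1d]=0xb5, mem[0x25]=0xcc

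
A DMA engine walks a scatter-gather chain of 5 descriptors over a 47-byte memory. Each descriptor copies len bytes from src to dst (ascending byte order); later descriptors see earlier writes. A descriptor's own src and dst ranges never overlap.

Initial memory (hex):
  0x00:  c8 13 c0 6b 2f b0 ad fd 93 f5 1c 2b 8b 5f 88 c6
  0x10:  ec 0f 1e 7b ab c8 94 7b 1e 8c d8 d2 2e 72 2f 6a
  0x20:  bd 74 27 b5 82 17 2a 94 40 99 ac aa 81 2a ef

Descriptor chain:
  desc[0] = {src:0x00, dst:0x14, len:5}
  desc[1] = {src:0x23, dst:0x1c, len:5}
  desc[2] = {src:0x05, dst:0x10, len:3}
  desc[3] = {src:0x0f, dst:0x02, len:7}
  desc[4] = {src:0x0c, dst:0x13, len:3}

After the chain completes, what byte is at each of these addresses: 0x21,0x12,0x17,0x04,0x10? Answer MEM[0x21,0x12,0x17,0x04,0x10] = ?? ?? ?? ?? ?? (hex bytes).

MEM[0x21,0x12,0x17,0x04,0x10] = 74 fd 6b ad b0

D0: mem[0x14..0x18] <- [c8 13 c0 6b 2f]
D1: mem[0x1c..0x20] <- [b5 82 17 2a 94]
D2: mem[0x10..0x12] <- [b0 ad fd]
D3: mem[0x02..0x08] <- [c6 b0 ad fd 7b c8 13]
D4: mem[0x13..0x15] <- [8b 5f 88]
query mem[0x21]=0x74, mem[0x12]=0xfd, mem[0x17]=0x6b, mem[0x04]=0xad, mem[0x10]=0xb0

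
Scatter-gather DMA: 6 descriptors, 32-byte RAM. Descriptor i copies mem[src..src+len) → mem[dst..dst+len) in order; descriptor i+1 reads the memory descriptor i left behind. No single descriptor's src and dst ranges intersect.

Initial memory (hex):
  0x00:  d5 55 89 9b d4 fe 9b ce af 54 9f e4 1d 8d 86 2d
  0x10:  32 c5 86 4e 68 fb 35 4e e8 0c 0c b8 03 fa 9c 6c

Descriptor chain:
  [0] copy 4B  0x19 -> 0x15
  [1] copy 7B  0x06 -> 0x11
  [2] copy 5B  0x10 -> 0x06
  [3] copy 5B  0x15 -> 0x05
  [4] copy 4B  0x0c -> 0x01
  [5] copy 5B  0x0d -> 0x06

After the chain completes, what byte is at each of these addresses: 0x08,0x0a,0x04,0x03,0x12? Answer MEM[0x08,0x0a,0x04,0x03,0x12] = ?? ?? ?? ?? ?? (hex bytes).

  after D0: wrote 4B at 0x15 = 0c0cb803
  after D1: wrote 7B at 0x11 = 9bceaf549fe41d
  after D2: wrote 5B at 0x06 = 329bceaf54
  after D3: wrote 5B at 0x05 = 9fe41d030c
  after D4: wrote 4B at 0x01 = 1d8d862d
  after D5: wrote 5B at 0x06 = 8d862d329b
query mem[0x08]=0x2d, mem[0x0a]=0x9b, mem[0x04]=0x2d, mem[0x03]=0x86, mem[0x12]=0xce

MEM[0x08,0x0a,0x04,0x03,0x12] = 2d 9b 2d 86 ce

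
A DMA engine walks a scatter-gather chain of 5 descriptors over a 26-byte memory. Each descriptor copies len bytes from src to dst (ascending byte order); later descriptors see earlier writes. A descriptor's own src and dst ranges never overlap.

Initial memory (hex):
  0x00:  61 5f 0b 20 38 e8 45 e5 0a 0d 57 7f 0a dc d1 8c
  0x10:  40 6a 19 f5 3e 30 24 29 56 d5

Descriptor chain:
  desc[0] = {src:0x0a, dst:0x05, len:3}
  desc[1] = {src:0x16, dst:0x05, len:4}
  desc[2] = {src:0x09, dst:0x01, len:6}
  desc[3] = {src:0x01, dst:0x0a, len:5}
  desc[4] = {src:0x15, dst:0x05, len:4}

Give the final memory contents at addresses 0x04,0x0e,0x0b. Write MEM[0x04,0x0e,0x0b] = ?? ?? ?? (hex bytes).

#0 dst[0x05+3] := {0x57,0x7f,0x0a}
#1 dst[0x05+4] := {0x24,0x29,0x56,0xd5}
#2 dst[0x01+6] := {0x0d,0x57,0x7f,0x0a,0xdc,0xd1}
#3 dst[0x0a+5] := {0x0d,0x57,0x7f,0x0a,0xdc}
#4 dst[0x05+4] := {0x30,0x24,0x29,0x56}
query mem[0x04]=0x0a, mem[0x0e]=0xdc, mem[0x0b]=0x57

MEM[0x04,0x0e,0x0b] = 0a dc 57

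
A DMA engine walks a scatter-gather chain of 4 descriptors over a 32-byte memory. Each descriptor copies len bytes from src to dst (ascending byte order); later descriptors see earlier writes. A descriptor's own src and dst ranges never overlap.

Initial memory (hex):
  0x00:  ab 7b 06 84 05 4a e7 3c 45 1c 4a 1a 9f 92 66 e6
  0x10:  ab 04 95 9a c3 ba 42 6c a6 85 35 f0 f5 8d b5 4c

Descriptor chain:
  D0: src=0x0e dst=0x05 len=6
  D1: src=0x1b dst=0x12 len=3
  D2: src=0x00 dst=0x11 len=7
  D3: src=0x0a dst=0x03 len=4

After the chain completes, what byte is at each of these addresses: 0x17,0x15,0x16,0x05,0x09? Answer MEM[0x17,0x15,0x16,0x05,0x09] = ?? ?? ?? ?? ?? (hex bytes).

  after D0: wrote 6B at 0x05 = 66e6ab04959a
  after D1: wrote 3B at 0x12 = f0f58d
  after D2: wrote 7B at 0x11 = ab7b06840566e6
  after D3: wrote 4B at 0x03 = 9a1a9f92
query mem[0x17]=0xe6, mem[0x15]=0x05, mem[0x16]=0x66, mem[0x05]=0x9f, mem[0x09]=0x95

MEM[0x17,0x15,0x16,0x05,0x09] = e6 05 66 9f 95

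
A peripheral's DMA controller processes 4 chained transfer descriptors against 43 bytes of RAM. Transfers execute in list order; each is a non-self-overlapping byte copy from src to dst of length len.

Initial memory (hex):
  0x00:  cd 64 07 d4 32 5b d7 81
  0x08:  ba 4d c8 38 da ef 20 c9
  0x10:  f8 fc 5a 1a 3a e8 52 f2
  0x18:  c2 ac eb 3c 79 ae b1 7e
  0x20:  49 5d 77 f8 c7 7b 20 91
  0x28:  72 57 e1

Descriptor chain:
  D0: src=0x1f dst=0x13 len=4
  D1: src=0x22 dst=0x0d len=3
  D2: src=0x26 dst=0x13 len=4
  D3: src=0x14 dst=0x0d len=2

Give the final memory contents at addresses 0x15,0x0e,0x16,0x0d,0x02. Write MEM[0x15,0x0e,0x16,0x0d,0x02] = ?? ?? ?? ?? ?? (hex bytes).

D0: mem[0x13..0x16] <- [7e 49 5d 77]
D1: mem[0x0d..0x0f] <- [77 f8 c7]
D2: mem[0x13..0x16] <- [20 91 72 57]
D3: mem[0x0d..0x0e] <- [91 72]
query mem[0x15]=0x72, mem[0x0e]=0x72, mem[0x16]=0x57, mem[0x0d]=0x91, mem[0x02]=0x07

MEM[0x15,0x0e,0x16,0x0d,0x02] = 72 72 57 91 07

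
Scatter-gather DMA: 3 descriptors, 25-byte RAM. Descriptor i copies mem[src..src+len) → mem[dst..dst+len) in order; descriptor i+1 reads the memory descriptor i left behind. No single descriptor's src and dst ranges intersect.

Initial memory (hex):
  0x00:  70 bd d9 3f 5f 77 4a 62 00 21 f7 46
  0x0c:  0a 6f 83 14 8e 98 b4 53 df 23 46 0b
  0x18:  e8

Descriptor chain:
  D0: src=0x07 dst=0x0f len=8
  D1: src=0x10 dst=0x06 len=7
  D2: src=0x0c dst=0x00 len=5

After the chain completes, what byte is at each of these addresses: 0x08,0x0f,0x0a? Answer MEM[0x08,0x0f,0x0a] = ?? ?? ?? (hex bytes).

MEM[0x08,0x0f,0x0a] = f7 62 0a

D0: mem[0x0f..0x16] <- [62 00 21 f7 46 0a 6f 83]
D1: mem[0x06..0x0c] <- [00 21 f7 46 0a 6f 83]
D2: mem[0x00..0x04] <- [83 6f 83 62 00]
query mem[0x08]=0xf7, mem[0x0f]=0x62, mem[0x0a]=0x0a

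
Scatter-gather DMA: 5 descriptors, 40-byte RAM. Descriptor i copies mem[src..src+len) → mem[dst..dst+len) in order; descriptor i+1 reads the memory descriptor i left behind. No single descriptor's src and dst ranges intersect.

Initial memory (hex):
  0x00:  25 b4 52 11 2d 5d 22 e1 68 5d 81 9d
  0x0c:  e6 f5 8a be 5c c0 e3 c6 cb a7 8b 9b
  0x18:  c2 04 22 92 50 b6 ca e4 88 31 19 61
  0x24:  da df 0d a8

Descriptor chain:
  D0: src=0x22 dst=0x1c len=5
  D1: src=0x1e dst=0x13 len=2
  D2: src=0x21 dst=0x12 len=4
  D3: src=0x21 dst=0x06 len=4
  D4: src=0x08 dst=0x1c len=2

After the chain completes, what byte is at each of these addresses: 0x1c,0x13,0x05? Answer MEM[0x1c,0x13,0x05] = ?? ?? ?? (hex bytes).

MEM[0x1c,0x13,0x05] = 61 19 5d

  after D0: wrote 5B at 0x1c = 1961dadf0d
  after D1: wrote 2B at 0x13 = dadf
  after D2: wrote 4B at 0x12 = 311961da
  after D3: wrote 4B at 0x06 = 311961da
  after D4: wrote 2B at 0x1c = 61da
query mem[0x1c]=0x61, mem[0x13]=0x19, mem[0x05]=0x5d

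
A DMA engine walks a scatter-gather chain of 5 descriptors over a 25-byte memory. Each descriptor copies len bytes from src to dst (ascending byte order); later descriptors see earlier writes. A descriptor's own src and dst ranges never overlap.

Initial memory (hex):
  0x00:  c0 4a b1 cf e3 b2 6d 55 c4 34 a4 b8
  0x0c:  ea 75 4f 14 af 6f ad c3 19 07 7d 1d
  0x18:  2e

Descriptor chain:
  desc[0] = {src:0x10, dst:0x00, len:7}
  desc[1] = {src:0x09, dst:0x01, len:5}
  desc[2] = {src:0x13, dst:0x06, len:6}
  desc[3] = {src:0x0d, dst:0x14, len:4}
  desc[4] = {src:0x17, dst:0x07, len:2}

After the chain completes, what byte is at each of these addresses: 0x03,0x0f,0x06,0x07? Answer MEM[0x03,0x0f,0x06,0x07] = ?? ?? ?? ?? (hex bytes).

MEM[0x03,0x0f,0x06,0x07] = b8 14 c3 af

D0: mem[0x00..0x06] <- [af 6f ad c3 19 07 7d]
D1: mem[0x01..0x05] <- [34 a4 b8 ea 75]
D2: mem[0x06..0x0b] <- [c3 19 07 7d 1d 2e]
D3: mem[0x14..0x17] <- [75 4f 14 af]
D4: mem[0x07..0x08] <- [af 2e]
query mem[0x03]=0xb8, mem[0x0f]=0x14, mem[0x06]=0xc3, mem[0x07]=0xaf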